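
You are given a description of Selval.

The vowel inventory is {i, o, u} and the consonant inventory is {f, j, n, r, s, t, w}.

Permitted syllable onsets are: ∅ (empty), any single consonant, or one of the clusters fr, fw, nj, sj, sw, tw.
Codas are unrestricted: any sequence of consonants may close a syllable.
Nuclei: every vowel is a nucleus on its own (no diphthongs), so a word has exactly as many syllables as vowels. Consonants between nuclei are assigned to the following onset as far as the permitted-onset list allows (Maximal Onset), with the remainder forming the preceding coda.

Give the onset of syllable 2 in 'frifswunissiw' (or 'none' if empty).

sw

Nuclei (vowels): i, u, i, i → 4 syllables.
σ1/σ2 boundary: cluster /fsw/ — the longest permitted-onset suffix is /sw/; onset = /sw/, preceding coda = /f/.
σ2/σ3 boundary: just /n/ — single C goes to the following onset.
σ3/σ4 boundary: cluster /ss/ — the longest permitted-onset suffix is /s/; onset = /s/, preceding coda = /s/.
Result: frif.swu.nis.siw.
Syllable 2 is /swu/: onset /sw/, nucleus /u/, coda ∅.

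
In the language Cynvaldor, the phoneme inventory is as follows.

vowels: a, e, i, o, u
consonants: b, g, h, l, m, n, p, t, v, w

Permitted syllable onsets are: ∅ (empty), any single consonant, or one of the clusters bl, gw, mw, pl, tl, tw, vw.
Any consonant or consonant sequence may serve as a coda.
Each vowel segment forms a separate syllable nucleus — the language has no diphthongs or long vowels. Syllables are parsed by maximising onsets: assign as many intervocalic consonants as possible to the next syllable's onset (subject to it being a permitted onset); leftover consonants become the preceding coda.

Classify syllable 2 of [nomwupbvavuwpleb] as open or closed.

closed

Nuclei (vowels): o, u, a, u, e → 5 syllables.
V1 /o/ – V2 /u/: /mw/ — entire cluster is a permitted onset → onset /mw/, coda ∅.
V2 /u/ – V3 /a/: /pbv/; trying suffixes from longest down, /v/ is the first permitted one, so coda /pb/ | onset /v/.
V3 /a/ – V4 /u/: /v/ → onset of the next syllable (single consonants are always licit onsets).
V4 /u/ – V5 /e/: /wpl/ splits as /w/ + /pl/ (/pl/ is the longest suffix that is a licit onset).
So the parse is no.mwupb.va.vuw.pleb.
Syllable 2 is /mwupb/ with coda /pb/, so it is closed.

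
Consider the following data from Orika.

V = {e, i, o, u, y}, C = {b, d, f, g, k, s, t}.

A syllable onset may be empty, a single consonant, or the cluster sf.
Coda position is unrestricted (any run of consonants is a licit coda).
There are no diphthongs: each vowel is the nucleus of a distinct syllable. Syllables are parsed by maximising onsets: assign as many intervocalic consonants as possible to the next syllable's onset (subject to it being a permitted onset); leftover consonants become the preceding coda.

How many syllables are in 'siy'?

Vowels present: i, y; each is a nucleus, giving 2 syllables.

2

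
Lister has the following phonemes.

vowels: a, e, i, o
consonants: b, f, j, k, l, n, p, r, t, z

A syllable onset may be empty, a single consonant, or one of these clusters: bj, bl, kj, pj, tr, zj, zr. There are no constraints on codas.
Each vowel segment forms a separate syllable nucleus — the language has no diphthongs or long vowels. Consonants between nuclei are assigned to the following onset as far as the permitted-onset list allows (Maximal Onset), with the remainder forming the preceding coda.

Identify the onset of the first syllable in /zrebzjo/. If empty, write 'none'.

zr

Vowels present: e, o; each is a nucleus, giving 2 syllables.
/e…o/ gap (V1→V2): cluster /bzj/ — the longest permitted-onset suffix is /zj/; onset = /zj/, preceding coda = /b/.
Result: zreb.zjo.
Syllable 1 is /zreb/: onset /zr/, nucleus /e/, coda /b/.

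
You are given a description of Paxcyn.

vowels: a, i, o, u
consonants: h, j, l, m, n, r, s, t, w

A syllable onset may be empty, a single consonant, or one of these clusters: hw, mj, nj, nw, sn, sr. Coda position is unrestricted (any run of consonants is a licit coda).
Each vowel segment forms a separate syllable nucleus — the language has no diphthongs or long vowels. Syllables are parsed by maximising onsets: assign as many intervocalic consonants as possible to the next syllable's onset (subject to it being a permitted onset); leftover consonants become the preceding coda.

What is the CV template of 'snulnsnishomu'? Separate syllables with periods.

The vowels are u, i, o, u — 4 nuclei, so 4 syllables.
/u…i/ gap (V1→V2): /lnsn/ splits as /ln/ + /sn/ (/sn/ is the longest suffix that is a licit onset).
/i…o/ gap (V2→V3): /sh/; trying suffixes from longest down, /h/ is the first permitted one, so coda /s/ | onset /h/.
/o…u/ gap (V3→V4): /m/ → onset of the next syllable (single consonants are always licit onsets).
Result: snuln.snis.ho.mu.
Mapping each syllable to C/V: /snuln/ → CCVCC, /snis/ → CCVC, /ho/ → CV, /mu/ → CV.

CCVCC.CCVC.CV.CV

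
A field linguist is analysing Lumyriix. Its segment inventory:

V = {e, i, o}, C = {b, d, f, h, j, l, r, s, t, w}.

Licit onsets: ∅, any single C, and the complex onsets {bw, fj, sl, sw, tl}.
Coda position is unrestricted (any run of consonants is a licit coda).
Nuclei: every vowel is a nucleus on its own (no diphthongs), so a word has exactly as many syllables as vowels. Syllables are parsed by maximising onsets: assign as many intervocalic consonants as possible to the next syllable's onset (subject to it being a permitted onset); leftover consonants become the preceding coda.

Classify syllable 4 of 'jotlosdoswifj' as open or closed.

The vowels are o, o, o, i — 4 nuclei, so 4 syllables.
σ1/σ2 boundary: /tl/ is a licit onset in full, so it all attaches to the next syllable.
σ2/σ3 boundary: cluster /sd/ — the longest permitted-onset suffix is /d/; onset = /d/, preceding coda = /s/.
σ3/σ4 boundary: /sw/ is a licit onset in full, so it all attaches to the next syllable.
So the parse is jo.tlos.do.swifj.
Syllable 4 is /swifj/ with coda /fj/, so it is closed.

closed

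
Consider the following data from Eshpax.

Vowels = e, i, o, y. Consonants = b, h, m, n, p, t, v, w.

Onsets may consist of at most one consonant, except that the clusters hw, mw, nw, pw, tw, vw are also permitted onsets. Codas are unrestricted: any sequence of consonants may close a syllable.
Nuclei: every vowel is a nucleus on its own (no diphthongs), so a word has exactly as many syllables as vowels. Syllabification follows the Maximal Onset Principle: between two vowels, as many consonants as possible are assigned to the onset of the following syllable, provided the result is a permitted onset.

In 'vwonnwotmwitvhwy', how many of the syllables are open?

Nuclei (vowels): o, o, i, y → 4 syllables.
Between /o/ (V1) and /o/ (V2): cluster /nnw/ — the longest permitted-onset suffix is /nw/; onset = /nw/, preceding coda = /n/.
Between /o/ (V2) and /i/ (V3): /tmw/; trying suffixes from longest down, /mw/ is the first permitted one, so coda /t/ | onset /mw/.
Between /i/ (V3) and /y/ (V4): /tvhw/; trying suffixes from longest down, /hw/ is the first permitted one, so coda /tv/ | onset /hw/.
So the parse is vwon.nwot.mwitv.hwy.
Classifying each syllable: /vwon/ (closed), /nwot/ (closed), /mwitv/ (closed), /hwy/ (open).
Open syllables: 1.

1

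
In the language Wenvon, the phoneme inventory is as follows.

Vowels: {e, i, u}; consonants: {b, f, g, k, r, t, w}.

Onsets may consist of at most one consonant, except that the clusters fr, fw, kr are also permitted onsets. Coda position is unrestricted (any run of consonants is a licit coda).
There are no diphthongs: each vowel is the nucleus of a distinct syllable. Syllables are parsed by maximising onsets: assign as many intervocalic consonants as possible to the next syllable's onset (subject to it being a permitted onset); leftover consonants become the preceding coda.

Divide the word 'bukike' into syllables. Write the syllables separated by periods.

bu.ki.ke

Nuclei (vowels): u, i, e → 3 syllables.
Between /u/ (V1) and /i/ (V2): just /k/ — single C goes to the following onset.
Between /i/ (V2) and /e/ (V3): /k/ is a single consonant, so it becomes the next onset.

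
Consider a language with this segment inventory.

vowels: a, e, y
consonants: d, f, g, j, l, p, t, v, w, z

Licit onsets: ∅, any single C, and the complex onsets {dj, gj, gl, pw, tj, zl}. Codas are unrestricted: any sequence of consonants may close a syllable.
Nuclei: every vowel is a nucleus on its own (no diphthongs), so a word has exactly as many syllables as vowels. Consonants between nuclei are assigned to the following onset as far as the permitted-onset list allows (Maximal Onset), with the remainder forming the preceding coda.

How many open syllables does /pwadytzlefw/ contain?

The vowels are a, y, e — 3 nuclei, so 3 syllables.
/a…y/ gap (V1→V2): /d/ is a single consonant, so it becomes the next onset.
/y…e/ gap (V2→V3): /tzl/ — longest licit onset from the right is /zl/, leaving /t/ as coda.
Syllabification: pwa.dyt.zlefw.
Classifying each syllable: /pwa/ (open), /dyt/ (closed), /zlefw/ (closed).
Open syllables: 1.

1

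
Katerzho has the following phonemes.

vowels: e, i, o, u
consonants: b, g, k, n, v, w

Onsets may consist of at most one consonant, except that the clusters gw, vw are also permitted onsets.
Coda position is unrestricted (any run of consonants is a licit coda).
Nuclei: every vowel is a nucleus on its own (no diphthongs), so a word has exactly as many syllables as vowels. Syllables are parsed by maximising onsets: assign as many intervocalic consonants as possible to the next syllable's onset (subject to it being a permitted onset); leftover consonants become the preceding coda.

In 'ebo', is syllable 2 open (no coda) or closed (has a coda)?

Nuclei (vowels): e, o → 2 syllables.
/e…o/ gap (V1→V2): /b/ → onset of the next syllable (single consonants are always licit onsets).
So the parse is e.bo.
Syllable 2 is /bo/; it ends in its nucleus with no coda, so it is open.

open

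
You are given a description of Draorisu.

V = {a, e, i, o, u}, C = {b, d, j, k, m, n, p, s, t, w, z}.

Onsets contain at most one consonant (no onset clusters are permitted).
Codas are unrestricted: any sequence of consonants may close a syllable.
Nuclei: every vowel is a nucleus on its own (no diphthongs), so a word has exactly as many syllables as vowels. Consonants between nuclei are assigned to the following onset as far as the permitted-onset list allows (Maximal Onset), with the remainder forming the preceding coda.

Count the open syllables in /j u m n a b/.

0

Nuclei (vowels): u, a → 2 syllables.
/u…a/ gap (V1→V2): /mn/ splits as /m/ + /n/ (/n/ is the longest suffix that is a licit onset).
So the parse is jum.nab.
Classifying each syllable: /jum/ (closed), /nab/ (closed).
Open syllables: 0.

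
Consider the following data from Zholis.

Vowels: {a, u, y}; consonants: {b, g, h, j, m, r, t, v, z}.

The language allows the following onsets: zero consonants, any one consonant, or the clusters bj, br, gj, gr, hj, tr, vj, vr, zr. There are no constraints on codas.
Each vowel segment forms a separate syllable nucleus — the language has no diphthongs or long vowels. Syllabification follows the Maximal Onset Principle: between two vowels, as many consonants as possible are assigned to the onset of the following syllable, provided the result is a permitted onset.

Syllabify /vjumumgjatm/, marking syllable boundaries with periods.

vju.mum.gjatm

Vowels present: u, u, a; each is a nucleus, giving 3 syllables.
V1 /u/ – V2 /u/: just /m/ — single C goes to the following onset.
V2 /u/ – V3 /a/: /mgj/ — longest licit onset from the right is /gj/, leaving /m/ as coda.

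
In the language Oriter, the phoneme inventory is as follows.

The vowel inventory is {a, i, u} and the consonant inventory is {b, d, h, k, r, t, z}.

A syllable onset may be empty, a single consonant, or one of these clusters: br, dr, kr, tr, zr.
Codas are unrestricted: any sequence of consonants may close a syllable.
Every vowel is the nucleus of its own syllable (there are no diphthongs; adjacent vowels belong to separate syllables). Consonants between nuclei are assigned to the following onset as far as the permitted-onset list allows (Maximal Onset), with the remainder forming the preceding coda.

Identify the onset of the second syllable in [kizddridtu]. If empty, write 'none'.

Nuclei (vowels): i, i, u → 3 syllables.
V1 /i/ – V2 /i/: /zddr/ splits as /zd/ + /dr/ (/dr/ is the longest suffix that is a licit onset).
V2 /i/ – V3 /u/: /dt/; trying suffixes from longest down, /t/ is the first permitted one, so coda /d/ | onset /t/.
Syllabification: kizd.drid.tu.
Syllable 2 is /drid/: onset /dr/, nucleus /i/, coda /d/.

dr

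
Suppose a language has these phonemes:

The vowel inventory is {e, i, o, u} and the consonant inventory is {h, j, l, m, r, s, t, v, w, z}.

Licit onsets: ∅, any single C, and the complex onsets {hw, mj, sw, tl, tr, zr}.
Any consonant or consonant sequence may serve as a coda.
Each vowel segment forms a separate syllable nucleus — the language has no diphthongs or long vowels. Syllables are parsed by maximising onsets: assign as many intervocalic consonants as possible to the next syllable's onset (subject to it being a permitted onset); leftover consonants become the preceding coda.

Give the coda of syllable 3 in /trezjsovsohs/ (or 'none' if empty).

hs

The vowels are e, o, o — 3 nuclei, so 3 syllables.
/e…o/ gap (V1→V2): /zjs/; trying suffixes from longest down, /s/ is the first permitted one, so coda /zj/ | onset /s/.
/o…o/ gap (V2→V3): /vs/ — longest licit onset from the right is /s/, leaving /v/ as coda.
Putting it together: trezj.sov.sohs.
Syllable 3 is /sohs/: onset /s/, nucleus /o/, coda /hs/.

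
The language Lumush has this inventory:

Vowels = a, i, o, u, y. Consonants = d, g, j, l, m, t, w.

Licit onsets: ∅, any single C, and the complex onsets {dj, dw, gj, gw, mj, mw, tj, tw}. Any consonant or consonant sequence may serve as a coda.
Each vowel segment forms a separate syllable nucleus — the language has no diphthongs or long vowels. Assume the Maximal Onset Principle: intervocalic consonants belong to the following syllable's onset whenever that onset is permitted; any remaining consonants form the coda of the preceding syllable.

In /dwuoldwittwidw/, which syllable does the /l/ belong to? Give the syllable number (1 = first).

2

The vowels are u, o, i, i — 4 nuclei, so 4 syllables.
Between /u/ (V1) and /o/ (V2): nothing intervenes; syllable break is V.V.
Between /o/ (V2) and /i/ (V3): /ldw/ splits as /l/ + /dw/ (/dw/ is the longest suffix that is a licit onset).
Between /i/ (V3) and /i/ (V4): /ttw/ splits as /t/ + /tw/ (/tw/ is the longest suffix that is a licit onset).
So the parse is dwu.ol.dwit.twidw.
The /l/ is in the coda of syllable 2 (/ol/).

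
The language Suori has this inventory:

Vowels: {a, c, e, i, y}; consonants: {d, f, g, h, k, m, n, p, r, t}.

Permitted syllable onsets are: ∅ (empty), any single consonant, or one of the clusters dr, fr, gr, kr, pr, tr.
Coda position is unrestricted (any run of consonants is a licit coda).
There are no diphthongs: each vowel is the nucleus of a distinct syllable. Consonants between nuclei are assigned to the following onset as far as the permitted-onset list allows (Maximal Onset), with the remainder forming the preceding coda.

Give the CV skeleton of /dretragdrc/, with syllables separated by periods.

CCV.CCVC.CCV

The vowels are e, a, c — 3 nuclei, so 3 syllables.
/e…a/ gap (V1→V2): /tr/ is a licit onset in full, so it all attaches to the next syllable.
/a…c/ gap (V2→V3): cluster /gdr/ — the longest permitted-onset suffix is /dr/; onset = /dr/, preceding coda = /g/.
Result: dre.trag.drc.
Mapping each syllable to C/V: /dre/ → CCV, /trag/ → CCVC, /drc/ → CCV.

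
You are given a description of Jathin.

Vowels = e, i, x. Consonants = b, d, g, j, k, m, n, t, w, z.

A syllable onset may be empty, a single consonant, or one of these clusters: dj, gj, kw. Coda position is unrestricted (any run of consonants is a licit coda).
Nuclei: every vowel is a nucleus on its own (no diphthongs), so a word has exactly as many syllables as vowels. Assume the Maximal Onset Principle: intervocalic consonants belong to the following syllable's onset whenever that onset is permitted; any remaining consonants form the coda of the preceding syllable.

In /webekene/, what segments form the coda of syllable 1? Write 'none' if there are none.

none

Nuclei (vowels): e, e, e, e → 4 syllables.
σ1/σ2 boundary: just /b/ — single C goes to the following onset.
σ2/σ3 boundary: /k/ is a single consonant, so it becomes the next onset.
σ3/σ4 boundary: just /n/ — single C goes to the following onset.
Result: we.be.ke.ne.
Syllable 1 is /we/: onset /w/, nucleus /e/, coda ∅.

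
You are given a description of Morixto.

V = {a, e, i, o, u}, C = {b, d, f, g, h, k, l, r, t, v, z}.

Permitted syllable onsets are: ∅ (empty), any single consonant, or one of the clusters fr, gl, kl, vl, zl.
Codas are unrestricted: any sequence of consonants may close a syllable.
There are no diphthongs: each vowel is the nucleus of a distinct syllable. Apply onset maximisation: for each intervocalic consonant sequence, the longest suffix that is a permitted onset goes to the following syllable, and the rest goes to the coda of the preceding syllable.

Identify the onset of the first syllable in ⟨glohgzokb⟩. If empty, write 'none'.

gl

Nuclei (vowels): o, o → 2 syllables.
/o…o/ gap (V1→V2): /hgz/; trying suffixes from longest down, /z/ is the first permitted one, so coda /hg/ | onset /z/.
Result: glohg.zokb.
Syllable 1 is /glohg/: onset /gl/, nucleus /o/, coda /hg/.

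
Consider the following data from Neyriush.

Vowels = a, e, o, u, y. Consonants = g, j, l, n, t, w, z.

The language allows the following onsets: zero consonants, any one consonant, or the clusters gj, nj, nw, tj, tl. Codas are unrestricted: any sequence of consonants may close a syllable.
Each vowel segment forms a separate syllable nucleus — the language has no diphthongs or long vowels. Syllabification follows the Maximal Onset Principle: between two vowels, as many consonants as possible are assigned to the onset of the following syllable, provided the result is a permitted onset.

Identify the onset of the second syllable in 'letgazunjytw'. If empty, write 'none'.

Vowels present: e, a, u, y; each is a nucleus, giving 4 syllables.
/e…a/ gap (V1→V2): /tg/ splits as /t/ + /g/ (/g/ is the longest suffix that is a licit onset).
/a…u/ gap (V2→V3): /z/ → onset of the next syllable (single consonants are always licit onsets).
/u…y/ gap (V3→V4): /nj/ is a licit onset in full, so it all attaches to the next syllable.
Result: let.ga.zu.njytw.
Syllable 2 is /ga/: onset /g/, nucleus /a/, coda ∅.

g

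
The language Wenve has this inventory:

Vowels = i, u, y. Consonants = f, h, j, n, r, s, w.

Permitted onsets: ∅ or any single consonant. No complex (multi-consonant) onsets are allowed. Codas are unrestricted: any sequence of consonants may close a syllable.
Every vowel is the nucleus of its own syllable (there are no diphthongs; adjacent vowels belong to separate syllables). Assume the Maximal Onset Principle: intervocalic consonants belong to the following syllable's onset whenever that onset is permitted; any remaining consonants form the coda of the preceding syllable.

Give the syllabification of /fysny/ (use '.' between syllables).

The vowels are y, y — 2 nuclei, so 2 syllables.
/y…y/ gap (V1→V2): /sn/ — longest licit onset from the right is /n/, leaving /s/ as coda.

fys.ny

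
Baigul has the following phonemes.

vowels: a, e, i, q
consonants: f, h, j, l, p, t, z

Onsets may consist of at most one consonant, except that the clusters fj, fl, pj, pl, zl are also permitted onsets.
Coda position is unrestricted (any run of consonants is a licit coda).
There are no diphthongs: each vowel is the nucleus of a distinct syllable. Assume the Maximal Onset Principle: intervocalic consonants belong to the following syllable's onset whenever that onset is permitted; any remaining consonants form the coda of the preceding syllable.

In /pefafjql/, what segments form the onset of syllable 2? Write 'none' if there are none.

Nuclei (vowels): e, a, q → 3 syllables.
/e…a/ gap (V1→V2): /f/ is a single consonant, so it becomes the next onset.
/a…q/ gap (V2→V3): /fj/ is a licit onset in full, so it all attaches to the next syllable.
Putting it together: pe.fa.fjql.
Syllable 2 is /fa/: onset /f/, nucleus /a/, coda ∅.

f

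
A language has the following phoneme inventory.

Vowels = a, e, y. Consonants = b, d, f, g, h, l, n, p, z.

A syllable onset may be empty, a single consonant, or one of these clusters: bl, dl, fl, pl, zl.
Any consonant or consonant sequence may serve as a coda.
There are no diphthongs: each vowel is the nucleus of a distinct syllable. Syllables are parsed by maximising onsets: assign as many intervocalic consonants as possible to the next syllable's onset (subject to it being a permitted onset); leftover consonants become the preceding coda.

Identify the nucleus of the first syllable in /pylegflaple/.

y

Vowels present: y, e, a, e; each is a nucleus, giving 4 syllables.
The first nucleus (vowel 1 from the left) is /y/.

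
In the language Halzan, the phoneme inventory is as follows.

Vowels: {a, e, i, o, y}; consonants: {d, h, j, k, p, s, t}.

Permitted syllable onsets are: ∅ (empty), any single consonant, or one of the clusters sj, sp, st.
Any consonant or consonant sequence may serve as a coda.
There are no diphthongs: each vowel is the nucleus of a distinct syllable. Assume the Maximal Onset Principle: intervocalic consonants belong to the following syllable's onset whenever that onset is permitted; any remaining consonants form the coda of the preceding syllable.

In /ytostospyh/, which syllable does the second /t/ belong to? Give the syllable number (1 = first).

3

The vowels are y, o, o, y — 4 nuclei, so 4 syllables.
/y…o/ gap (V1→V2): /t/ is a single consonant, so it becomes the next onset.
/o…o/ gap (V2→V3): cluster /st/ — /st/ is itself a permitted onset, so the whole cluster goes right; preceding coda = ∅.
/o…y/ gap (V3→V4): /sp/ is a licit onset in full, so it all attaches to the next syllable.
So the parse is y.to.sto.spyh.
The second /t/ is in the onset of syllable 3 (/sto/).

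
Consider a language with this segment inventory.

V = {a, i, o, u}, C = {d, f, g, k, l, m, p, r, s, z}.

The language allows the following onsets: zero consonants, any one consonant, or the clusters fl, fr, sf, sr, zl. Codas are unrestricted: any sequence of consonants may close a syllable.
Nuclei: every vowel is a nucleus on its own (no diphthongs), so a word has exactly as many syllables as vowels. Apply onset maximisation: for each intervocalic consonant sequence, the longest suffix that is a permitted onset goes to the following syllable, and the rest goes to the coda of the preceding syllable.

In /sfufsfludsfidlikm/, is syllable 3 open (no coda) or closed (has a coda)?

The vowels are u, u, i, i — 4 nuclei, so 4 syllables.
/u…u/ gap (V1→V2): /fsfl/ splits as /fs/ + /fl/ (/fl/ is the longest suffix that is a licit onset).
/u…i/ gap (V2→V3): /dsf/; trying suffixes from longest down, /sf/ is the first permitted one, so coda /d/ | onset /sf/.
/i…i/ gap (V3→V4): /dl/ — longest licit onset from the right is /l/, leaving /d/ as coda.
So the parse is sfufs.flud.sfid.likm.
Syllable 3 is /sfid/ with coda /d/, so it is closed.

closed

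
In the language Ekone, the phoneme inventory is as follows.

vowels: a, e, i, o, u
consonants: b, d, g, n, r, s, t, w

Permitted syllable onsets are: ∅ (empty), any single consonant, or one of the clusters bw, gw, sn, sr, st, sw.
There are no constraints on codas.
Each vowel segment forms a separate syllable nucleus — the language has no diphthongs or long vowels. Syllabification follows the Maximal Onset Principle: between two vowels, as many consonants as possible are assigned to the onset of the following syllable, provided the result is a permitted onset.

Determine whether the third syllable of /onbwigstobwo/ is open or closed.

open

The vowels are o, i, o, o — 4 nuclei, so 4 syllables.
/o…i/ gap (V1→V2): cluster /nbw/ — the longest permitted-onset suffix is /bw/; onset = /bw/, preceding coda = /n/.
/i…o/ gap (V2→V3): /gst/ splits as /g/ + /st/ (/st/ is the longest suffix that is a licit onset).
/o…o/ gap (V3→V4): cluster /bw/ — /bw/ is itself a permitted onset, so the whole cluster goes right; preceding coda = ∅.
Putting it together: on.bwig.sto.bwo.
Syllable 3 is /sto/; it ends in its nucleus with no coda, so it is open.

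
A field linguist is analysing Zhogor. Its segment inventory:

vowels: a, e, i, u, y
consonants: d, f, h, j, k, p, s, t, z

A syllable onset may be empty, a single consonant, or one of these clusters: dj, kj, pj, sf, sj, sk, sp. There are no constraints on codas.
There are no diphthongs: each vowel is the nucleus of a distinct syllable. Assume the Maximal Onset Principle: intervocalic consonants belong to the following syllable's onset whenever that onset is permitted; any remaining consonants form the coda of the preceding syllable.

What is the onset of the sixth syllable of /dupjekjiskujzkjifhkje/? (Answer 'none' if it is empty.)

kj

The vowels are u, e, i, u, i, e — 6 nuclei, so 6 syllables.
/u…e/ gap (V1→V2): cluster /pj/ — /pj/ is itself a permitted onset, so the whole cluster goes right; preceding coda = ∅.
/e…i/ gap (V2→V3): /kj/ — entire cluster is a permitted onset → onset /kj/, coda ∅.
/i…u/ gap (V3→V4): /sk/ is a licit onset in full, so it all attaches to the next syllable.
/u…i/ gap (V4→V5): /jzkj/ splits as /jz/ + /kj/ (/kj/ is the longest suffix that is a licit onset).
/i…e/ gap (V5→V6): cluster /fhkj/ — the longest permitted-onset suffix is /kj/; onset = /kj/, preceding coda = /fh/.
Syllabification: du.pje.kji.skujz.kjifh.kje.
Syllable 6 is /kje/: onset /kj/, nucleus /e/, coda ∅.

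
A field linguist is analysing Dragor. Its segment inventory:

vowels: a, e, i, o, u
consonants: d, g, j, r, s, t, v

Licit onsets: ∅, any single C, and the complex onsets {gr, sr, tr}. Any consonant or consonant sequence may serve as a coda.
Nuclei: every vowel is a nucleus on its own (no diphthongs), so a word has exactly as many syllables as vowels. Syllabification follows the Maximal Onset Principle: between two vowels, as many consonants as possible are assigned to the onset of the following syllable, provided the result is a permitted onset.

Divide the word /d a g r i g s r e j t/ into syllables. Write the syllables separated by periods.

da.grig.srejt

The vowels are a, i, e — 3 nuclei, so 3 syllables.
/a…i/ gap (V1→V2): /gr/ is a licit onset in full, so it all attaches to the next syllable.
/i…e/ gap (V2→V3): cluster /gsr/ — the longest permitted-onset suffix is /sr/; onset = /sr/, preceding coda = /g/.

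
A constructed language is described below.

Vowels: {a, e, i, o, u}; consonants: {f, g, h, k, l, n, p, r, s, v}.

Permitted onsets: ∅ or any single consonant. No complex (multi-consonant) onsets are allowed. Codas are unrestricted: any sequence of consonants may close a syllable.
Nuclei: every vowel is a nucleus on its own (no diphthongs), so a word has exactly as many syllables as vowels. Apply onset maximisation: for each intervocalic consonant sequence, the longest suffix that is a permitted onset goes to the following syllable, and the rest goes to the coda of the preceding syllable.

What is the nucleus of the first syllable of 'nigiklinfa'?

The vowels are i, i, i, a — 4 nuclei, so 4 syllables.
The first nucleus (vowel 1 from the left) is /i/.

i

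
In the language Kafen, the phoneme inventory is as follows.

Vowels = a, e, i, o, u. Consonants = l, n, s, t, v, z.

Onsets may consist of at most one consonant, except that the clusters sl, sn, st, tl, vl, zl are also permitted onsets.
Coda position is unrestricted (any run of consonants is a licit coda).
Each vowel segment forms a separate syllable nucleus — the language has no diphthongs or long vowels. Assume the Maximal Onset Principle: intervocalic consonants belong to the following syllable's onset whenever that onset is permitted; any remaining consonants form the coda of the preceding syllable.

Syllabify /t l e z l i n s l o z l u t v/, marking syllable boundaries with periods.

tle.zlin.slo.zlutv

Nuclei (vowels): e, i, o, u → 4 syllables.
/e…i/ gap (V1→V2): /zl/ — entire cluster is a permitted onset → onset /zl/, coda ∅.
/i…o/ gap (V2→V3): cluster /nsl/ — the longest permitted-onset suffix is /sl/; onset = /sl/, preceding coda = /n/.
/o…u/ gap (V3→V4): /zl/ is a licit onset in full, so it all attaches to the next syllable.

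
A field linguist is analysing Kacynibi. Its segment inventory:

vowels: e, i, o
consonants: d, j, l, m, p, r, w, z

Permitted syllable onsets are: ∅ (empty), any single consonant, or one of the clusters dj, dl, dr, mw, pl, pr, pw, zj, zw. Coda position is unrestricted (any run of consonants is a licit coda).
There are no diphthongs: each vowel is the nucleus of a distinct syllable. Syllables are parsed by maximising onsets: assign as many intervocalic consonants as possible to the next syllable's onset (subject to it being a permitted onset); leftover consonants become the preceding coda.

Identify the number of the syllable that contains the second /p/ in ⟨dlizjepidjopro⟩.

5

Vowels present: i, e, i, o, o; each is a nucleus, giving 5 syllables.
/i…e/ gap (V1→V2): /zj/ — entire cluster is a permitted onset → onset /zj/, coda ∅.
/e…i/ gap (V2→V3): /p/ is a single consonant, so it becomes the next onset.
/i…o/ gap (V3→V4): /dj/ — entire cluster is a permitted onset → onset /dj/, coda ∅.
/o…o/ gap (V4→V5): cluster /pr/ — /pr/ is itself a permitted onset, so the whole cluster goes right; preceding coda = ∅.
So the parse is dli.zje.pi.djo.pro.
The second /p/ is in the onset of syllable 5 (/pro/).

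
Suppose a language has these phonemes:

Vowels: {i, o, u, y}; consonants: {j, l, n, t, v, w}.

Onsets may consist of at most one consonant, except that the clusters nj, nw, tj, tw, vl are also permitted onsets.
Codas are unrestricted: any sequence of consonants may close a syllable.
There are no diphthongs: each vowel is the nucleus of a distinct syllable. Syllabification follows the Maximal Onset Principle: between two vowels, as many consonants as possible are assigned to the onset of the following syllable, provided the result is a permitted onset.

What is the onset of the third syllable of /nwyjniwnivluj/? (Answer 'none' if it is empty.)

n

Vowels present: y, i, i, u; each is a nucleus, giving 4 syllables.
/y…i/ gap (V1→V2): /jn/ splits as /j/ + /n/ (/n/ is the longest suffix that is a licit onset).
/i…i/ gap (V2→V3): /wn/; trying suffixes from longest down, /n/ is the first permitted one, so coda /w/ | onset /n/.
/i…u/ gap (V3→V4): /vl/ is a licit onset in full, so it all attaches to the next syllable.
Syllabification: nwyj.niw.ni.vluj.
Syllable 3 is /ni/: onset /n/, nucleus /i/, coda ∅.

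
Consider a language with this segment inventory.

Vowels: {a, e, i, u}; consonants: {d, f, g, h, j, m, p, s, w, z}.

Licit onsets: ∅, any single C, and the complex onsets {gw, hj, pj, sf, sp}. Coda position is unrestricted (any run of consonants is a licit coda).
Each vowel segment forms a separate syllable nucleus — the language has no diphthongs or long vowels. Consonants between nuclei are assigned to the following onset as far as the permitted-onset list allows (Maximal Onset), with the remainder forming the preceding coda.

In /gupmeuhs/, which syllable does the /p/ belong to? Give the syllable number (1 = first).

The vowels are u, e, u — 3 nuclei, so 3 syllables.
σ1/σ2 boundary: cluster /pm/ — the longest permitted-onset suffix is /m/; onset = /m/, preceding coda = /p/.
σ2/σ3 boundary: no consonants, so the boundary falls immediately after /e/.
Syllabification: gup.me.uhs.
The /p/ is in the coda of syllable 1 (/gup/).

1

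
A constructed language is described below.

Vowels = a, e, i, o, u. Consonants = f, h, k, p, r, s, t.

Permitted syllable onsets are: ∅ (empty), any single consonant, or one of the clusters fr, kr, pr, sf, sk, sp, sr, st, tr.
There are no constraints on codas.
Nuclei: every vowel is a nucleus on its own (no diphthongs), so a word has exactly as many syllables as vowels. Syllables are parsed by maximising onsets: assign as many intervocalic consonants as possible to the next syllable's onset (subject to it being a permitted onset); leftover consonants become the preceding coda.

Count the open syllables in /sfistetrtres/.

Nuclei (vowels): i, e, e → 3 syllables.
Between /i/ (V1) and /e/ (V2): /st/ — entire cluster is a permitted onset → onset /st/, coda ∅.
Between /e/ (V2) and /e/ (V3): /trtr/ — longest licit onset from the right is /tr/, leaving /tr/ as coda.
Putting it together: sfi.stetr.tres.
Classifying each syllable: /sfi/ (open), /stetr/ (closed), /tres/ (closed).
Open syllables: 1.

1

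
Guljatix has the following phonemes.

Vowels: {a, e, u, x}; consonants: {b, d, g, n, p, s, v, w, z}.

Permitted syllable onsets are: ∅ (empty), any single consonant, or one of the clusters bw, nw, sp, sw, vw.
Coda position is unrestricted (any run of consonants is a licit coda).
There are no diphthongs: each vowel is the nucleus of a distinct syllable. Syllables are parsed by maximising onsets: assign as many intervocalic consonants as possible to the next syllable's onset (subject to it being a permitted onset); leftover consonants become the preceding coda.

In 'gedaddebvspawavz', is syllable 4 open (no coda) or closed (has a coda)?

open

Vowels present: e, a, e, a, a; each is a nucleus, giving 5 syllables.
Between /e/ (V1) and /a/ (V2): /d/ → onset of the next syllable (single consonants are always licit onsets).
Between /a/ (V2) and /e/ (V3): /dd/ — longest licit onset from the right is /d/, leaving /d/ as coda.
Between /e/ (V3) and /a/ (V4): /bvsp/; trying suffixes from longest down, /sp/ is the first permitted one, so coda /bv/ | onset /sp/.
Between /a/ (V4) and /a/ (V5): /w/ → onset of the next syllable (single consonants are always licit onsets).
Syllabification: ge.dad.debv.spa.wavz.
Syllable 4 is /spa/; it ends in its nucleus with no coda, so it is open.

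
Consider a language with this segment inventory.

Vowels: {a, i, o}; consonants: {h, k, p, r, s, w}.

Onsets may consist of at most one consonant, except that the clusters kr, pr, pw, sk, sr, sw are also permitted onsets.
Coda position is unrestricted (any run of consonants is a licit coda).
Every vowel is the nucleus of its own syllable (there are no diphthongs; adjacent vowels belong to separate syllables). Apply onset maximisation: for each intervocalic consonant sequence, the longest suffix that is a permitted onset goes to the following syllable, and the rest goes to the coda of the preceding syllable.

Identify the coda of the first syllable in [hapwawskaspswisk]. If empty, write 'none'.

none

Nuclei (vowels): a, a, a, i → 4 syllables.
σ1/σ2 boundary: cluster /pw/ — /pw/ is itself a permitted onset, so the whole cluster goes right; preceding coda = ∅.
σ2/σ3 boundary: /wsk/; trying suffixes from longest down, /sk/ is the first permitted one, so coda /w/ | onset /sk/.
σ3/σ4 boundary: /spsw/ — longest licit onset from the right is /sw/, leaving /sp/ as coda.
Result: ha.pwaw.skasp.swisk.
Syllable 1 is /ha/: onset /h/, nucleus /a/, coda ∅.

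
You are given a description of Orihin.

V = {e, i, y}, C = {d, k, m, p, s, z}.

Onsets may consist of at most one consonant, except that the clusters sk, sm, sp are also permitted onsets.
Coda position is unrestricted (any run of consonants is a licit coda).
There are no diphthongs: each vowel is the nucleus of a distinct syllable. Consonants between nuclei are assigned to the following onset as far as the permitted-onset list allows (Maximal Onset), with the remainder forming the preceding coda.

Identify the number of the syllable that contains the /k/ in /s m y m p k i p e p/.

Vowels present: y, i, e; each is a nucleus, giving 3 syllables.
σ1/σ2 boundary: /mpk/ — longest licit onset from the right is /k/, leaving /mp/ as coda.
σ2/σ3 boundary: /p/ is a single consonant, so it becomes the next onset.
Putting it together: smymp.ki.pep.
The /k/ is in the onset of syllable 2 (/ki/).

2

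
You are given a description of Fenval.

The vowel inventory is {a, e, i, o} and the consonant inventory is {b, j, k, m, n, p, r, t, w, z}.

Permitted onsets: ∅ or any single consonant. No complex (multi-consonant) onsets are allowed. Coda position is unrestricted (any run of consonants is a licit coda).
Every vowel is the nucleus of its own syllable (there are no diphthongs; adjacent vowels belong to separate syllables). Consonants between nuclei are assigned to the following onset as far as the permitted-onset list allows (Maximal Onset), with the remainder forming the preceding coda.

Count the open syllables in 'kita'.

The vowels are i, a — 2 nuclei, so 2 syllables.
V1 /i/ – V2 /a/: /t/ → onset of the next syllable (single consonants are always licit onsets).
Putting it together: ki.ta.
Classifying each syllable: /ki/ (open), /ta/ (open).
Open syllables: 2.

2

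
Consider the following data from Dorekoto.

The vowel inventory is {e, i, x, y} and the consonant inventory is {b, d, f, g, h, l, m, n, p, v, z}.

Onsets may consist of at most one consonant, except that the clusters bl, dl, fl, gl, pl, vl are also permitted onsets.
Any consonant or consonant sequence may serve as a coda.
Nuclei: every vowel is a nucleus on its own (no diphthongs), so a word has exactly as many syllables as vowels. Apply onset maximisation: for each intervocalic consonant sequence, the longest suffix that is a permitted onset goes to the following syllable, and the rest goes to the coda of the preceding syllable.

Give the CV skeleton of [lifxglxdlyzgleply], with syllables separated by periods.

The vowels are i, x, x, y, e, y — 6 nuclei, so 6 syllables.
σ1/σ2 boundary: just /f/ — single C goes to the following onset.
σ2/σ3 boundary: cluster /gl/ — /gl/ is itself a permitted onset, so the whole cluster goes right; preceding coda = ∅.
σ3/σ4 boundary: cluster /dl/ — /dl/ is itself a permitted onset, so the whole cluster goes right; preceding coda = ∅.
σ4/σ5 boundary: /zgl/ splits as /z/ + /gl/ (/gl/ is the longest suffix that is a licit onset).
σ5/σ6 boundary: /pl/ — entire cluster is a permitted onset → onset /pl/, coda ∅.
So the parse is li.fx.glx.dlyz.gle.ply.
Mapping each syllable to C/V: /li/ → CV, /fx/ → CV, /glx/ → CCV, /dlyz/ → CCVC, /gle/ → CCV, /ply/ → CCV.

CV.CV.CCV.CCVC.CCV.CCV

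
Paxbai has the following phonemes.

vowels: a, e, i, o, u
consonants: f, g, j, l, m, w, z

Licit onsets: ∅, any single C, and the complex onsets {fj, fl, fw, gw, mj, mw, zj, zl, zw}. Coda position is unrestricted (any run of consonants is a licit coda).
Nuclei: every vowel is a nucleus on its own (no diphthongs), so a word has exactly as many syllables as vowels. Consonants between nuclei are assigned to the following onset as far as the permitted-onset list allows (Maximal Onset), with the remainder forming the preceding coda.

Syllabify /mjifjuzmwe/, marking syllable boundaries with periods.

Vowels present: i, u, e; each is a nucleus, giving 3 syllables.
/i…u/ gap (V1→V2): /fj/ is a licit onset in full, so it all attaches to the next syllable.
/u…e/ gap (V2→V3): cluster /zmw/ — the longest permitted-onset suffix is /mw/; onset = /mw/, preceding coda = /z/.

mji.fjuz.mwe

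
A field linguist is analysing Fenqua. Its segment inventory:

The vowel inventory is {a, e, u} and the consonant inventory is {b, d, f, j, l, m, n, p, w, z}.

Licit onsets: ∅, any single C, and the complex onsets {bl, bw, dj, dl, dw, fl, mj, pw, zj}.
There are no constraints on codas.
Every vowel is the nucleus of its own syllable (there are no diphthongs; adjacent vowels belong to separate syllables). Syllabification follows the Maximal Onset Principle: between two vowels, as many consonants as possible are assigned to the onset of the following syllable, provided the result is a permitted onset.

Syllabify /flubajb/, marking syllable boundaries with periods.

flu.bajb

Vowels present: u, a; each is a nucleus, giving 2 syllables.
/u…a/ gap (V1→V2): just /b/ — single C goes to the following onset.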